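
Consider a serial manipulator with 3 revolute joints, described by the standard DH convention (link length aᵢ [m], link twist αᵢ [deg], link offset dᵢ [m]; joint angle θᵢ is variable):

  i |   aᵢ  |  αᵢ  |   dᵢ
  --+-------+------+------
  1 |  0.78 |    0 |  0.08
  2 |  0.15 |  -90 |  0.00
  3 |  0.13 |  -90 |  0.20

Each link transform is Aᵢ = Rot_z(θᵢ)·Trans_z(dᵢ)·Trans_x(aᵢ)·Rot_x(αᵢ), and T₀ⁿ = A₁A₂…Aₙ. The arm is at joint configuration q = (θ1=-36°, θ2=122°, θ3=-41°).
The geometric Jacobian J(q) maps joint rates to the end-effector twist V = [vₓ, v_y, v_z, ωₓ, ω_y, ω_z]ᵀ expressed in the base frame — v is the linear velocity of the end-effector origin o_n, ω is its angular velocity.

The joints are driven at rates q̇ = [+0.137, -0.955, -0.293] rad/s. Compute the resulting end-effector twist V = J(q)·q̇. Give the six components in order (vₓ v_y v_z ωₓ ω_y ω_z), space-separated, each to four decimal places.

0.2749 0.2106 0.0287 0.2923 -0.0204 -0.8180

o_n = [0.4488, -0.1970, 0.1653]
J₁: ẑ×o_n = [0.1970, 0.4488, -0.0000], ω = ẑ
J2: z=[0.0000, 0.0000, 1.0000] o=[0.6310, -0.4585, 0.0800] → [-0.2615, -0.1822, 0.0000, 0.0000, 0.0000, 1.0000]
J3: z=[-0.9976, 0.0698, 0.0000] o=[0.6415, -0.3088, 0.0800] → [0.0059, 0.0851, -0.0981, -0.9976, 0.0698, 0.0000]
V = J·q̇ = [0.2749, 0.2106, 0.0287, 0.2923, -0.0204, -0.8180]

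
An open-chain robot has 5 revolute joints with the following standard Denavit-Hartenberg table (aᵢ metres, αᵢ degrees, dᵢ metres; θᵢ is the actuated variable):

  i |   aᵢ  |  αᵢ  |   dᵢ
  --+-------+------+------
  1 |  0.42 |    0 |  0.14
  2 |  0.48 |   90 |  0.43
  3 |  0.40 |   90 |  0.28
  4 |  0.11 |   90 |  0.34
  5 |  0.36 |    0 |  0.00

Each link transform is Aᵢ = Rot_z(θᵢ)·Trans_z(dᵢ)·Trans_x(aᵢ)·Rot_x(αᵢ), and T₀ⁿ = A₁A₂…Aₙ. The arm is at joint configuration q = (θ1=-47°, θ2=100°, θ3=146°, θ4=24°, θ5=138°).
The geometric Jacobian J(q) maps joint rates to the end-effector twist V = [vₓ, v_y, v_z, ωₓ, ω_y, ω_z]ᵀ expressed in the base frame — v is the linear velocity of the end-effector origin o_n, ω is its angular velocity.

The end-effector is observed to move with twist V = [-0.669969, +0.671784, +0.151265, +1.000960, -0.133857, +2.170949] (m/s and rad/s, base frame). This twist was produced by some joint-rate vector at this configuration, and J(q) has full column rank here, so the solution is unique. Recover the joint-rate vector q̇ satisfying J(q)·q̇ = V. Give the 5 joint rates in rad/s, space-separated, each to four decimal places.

o_n = [0.8155, 0.0361, 1.1948]
J₁: ẑ×o_n = [-0.0361, 0.8155, 0.0000], ω = ẑ
J2: z=[0.0000, 0.0000, 1.0000] o=[0.2864, -0.3072, 0.1400] → [-0.3433, 0.5290, 0.0000, 0.0000, 0.0000, 1.0000]
J3: z=[0.7986, -0.6018, 0.0000] o=[0.5753, 0.0762, 0.5700] → [-0.3760, -0.4990, 0.1125, 0.7986, -0.6018, 0.0000]
J4: z=[0.3365, 0.4466, 0.8290] o=[0.5994, -0.3572, 0.7937] → [-0.1469, 0.0442, 0.0358, 0.3365, 0.4466, 0.8290]
J5: z=[-0.9325, 0.2805, 0.2274] o=[0.6994, -0.2988, 1.1317] → [-0.0585, 0.0852, -0.3449, -0.9325, 0.2805, 0.2274]
q̇ = J⁺·V = [0.8520, 0.6520, 0.7950, 0.8300, -0.0930]

0.8520 0.6520 0.7950 0.8300 -0.0930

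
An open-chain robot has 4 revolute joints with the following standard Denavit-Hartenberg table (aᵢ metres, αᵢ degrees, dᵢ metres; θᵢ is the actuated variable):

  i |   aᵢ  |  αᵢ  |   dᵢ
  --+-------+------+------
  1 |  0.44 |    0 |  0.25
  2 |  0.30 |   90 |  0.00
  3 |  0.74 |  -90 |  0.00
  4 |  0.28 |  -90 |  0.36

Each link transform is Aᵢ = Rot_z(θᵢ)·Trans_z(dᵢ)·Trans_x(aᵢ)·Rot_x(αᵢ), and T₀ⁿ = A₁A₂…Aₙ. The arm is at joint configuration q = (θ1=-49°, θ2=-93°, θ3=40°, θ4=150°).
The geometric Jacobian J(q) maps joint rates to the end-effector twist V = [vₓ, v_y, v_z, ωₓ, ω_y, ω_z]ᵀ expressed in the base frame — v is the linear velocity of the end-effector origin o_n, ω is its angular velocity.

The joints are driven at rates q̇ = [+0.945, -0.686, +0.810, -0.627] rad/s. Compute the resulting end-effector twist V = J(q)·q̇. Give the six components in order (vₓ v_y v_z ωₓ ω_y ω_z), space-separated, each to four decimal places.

o_n = [0.0205, -0.7193, 0.8456]
J₁: ẑ×o_n = [0.7193, 0.0205, -0.0000], ω = ẑ
J2: z=[0.0000, 0.0000, 1.0000] o=[0.2887, -0.3321, 0.2500] → [0.3872, -0.2682, 0.0000, 0.0000, 0.0000, 1.0000]
J3: z=[-0.6157, 0.7880, 0.0000] o=[0.0523, -0.5168, 0.2500] → [0.4693, 0.3667, 0.1497, -0.6157, 0.7880, 0.0000]
J4: z=[0.5065, 0.3957, 0.7660] o=[-0.3944, -0.8658, 0.7257] → [-0.0648, 0.2571, -0.0900, 0.5065, 0.3957, 0.7660]
V = J·q̇ = [0.8349, 0.3391, 0.1777, -0.8163, 0.3902, -0.2213]

0.8349 0.3391 0.1777 -0.8163 0.3902 -0.2213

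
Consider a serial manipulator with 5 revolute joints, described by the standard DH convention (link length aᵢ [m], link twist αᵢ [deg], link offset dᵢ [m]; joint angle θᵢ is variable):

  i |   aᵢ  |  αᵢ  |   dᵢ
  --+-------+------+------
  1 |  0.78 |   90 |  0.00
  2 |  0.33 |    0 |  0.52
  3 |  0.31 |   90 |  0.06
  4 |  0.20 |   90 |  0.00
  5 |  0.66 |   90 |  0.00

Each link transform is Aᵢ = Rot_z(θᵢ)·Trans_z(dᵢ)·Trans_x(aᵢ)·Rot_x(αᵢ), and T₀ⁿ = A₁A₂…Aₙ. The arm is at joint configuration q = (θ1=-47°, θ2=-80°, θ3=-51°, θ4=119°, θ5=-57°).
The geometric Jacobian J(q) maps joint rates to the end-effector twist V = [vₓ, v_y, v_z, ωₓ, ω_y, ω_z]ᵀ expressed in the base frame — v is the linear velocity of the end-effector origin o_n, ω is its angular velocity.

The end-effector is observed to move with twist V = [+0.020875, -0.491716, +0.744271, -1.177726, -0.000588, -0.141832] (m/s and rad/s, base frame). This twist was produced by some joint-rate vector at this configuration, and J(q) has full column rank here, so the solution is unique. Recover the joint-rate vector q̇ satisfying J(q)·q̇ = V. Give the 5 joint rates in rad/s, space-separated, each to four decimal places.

o_n = [0.0565, -1.6286, -0.7174]
J₁: ẑ×o_n = [1.6286, 0.0565, -0.0000], ω = ẑ
J2: z=[-0.7314, -0.6820, 0.0000] o=[0.5320, -0.5705, 0.0000] → [0.4893, -0.5247, 0.4496, -0.7314, -0.6820, 0.0000]
J3: z=[-0.7314, -0.6820, 0.0000] o=[0.1907, -0.9670, -0.3250] → [0.2676, -0.2870, 0.3923, -0.7314, -0.6820, 0.0000]
J4: z=[-0.5147, 0.5520, 0.6561] o=[0.0082, -0.8592, -0.5589] → [0.4173, -0.0498, 0.3693, -0.5147, 0.5520, 0.6561]
J5: z=[-0.7459, 0.0890, -0.6601] o=[-0.0764, -1.0250, -0.4858] → [-0.4190, -0.2605, 0.4384, -0.7459, 0.0890, -0.6601]
q̇ = J⁺·V = [-0.1710, 0.5620, 0.0200, 0.6250, 0.5770]

-0.1710 0.5620 0.0200 0.6250 0.5770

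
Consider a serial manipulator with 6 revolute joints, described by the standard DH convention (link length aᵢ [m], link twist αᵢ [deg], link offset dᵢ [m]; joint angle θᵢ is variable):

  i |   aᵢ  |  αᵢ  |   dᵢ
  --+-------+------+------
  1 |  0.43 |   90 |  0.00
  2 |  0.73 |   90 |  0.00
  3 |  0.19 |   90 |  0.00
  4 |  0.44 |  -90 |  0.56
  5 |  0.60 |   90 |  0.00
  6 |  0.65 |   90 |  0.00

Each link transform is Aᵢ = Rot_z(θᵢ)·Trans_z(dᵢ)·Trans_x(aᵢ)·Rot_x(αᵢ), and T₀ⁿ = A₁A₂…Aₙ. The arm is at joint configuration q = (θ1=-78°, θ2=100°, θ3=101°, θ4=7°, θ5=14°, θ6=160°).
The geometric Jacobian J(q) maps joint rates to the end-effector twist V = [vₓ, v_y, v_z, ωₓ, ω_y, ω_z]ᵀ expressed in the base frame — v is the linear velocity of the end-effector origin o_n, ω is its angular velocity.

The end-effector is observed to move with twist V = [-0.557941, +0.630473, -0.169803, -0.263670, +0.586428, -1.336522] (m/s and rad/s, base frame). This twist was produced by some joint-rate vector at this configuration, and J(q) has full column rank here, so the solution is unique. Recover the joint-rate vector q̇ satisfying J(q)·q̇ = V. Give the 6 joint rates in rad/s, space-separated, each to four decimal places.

-0.2530 0.2240 0.1030 -0.8960 -0.9150 -0.0630

o_n = [-0.5677, -0.6275, 1.1995]
J₁: ẑ×o_n = [0.6275, -0.5677, 0.0000], ω = ẑ
J2: z=[-0.9781, -0.2079, 0.0000] o=[0.0894, -0.4206, 0.0000] → [-0.2494, 1.1733, 0.0657, -0.9781, -0.2079, 0.0000]
J3: z=[0.2048, -0.9633, 0.1736] o=[0.0630, -0.2966, 0.7189] → [-0.4055, -0.2079, -0.6753, 0.2048, -0.9633, 0.1736]
J4: z=[-0.2221, 0.1271, 0.9667] o=[-0.1181, -0.3415, 0.6832] → [0.3420, -0.3200, 0.1206, -0.2221, 0.1271, 0.9667]
J5: z=[0.3194, -0.9273, 0.1953] o=[-0.6478, -0.4253, 1.1518] → [-0.0047, 0.0004, 0.0097, 0.3194, -0.9273, 0.1953]
J6: z=[-0.4383, 0.0381, 0.8980] o=[-1.1519, -0.6488, 0.9152] → [-0.0083, 0.6492, -0.0316, -0.4383, 0.0381, 0.8980]
q̇ = J⁺·V = [-0.2530, 0.2240, 0.1030, -0.8960, -0.9150, -0.0630]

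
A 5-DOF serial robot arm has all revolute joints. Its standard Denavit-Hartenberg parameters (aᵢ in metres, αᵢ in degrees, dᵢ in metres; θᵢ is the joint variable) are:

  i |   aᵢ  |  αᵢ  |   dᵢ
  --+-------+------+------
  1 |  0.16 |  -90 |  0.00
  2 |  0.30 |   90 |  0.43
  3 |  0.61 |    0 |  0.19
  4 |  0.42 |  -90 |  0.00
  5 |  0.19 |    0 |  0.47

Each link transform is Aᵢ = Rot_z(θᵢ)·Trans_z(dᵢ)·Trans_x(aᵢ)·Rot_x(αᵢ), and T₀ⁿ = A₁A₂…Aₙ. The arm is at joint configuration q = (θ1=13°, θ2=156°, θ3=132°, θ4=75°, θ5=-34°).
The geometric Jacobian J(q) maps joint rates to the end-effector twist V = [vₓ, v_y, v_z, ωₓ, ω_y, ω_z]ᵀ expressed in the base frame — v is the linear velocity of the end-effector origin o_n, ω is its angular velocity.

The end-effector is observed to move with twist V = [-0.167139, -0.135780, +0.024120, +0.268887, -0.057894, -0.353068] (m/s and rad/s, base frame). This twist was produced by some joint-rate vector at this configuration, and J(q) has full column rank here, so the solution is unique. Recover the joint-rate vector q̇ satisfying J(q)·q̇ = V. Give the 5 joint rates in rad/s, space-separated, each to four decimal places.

o_n = [0.5922, 0.3444, -0.1041]
J₁: ẑ×o_n = [-0.3444, 0.5922, 0.0000], ω = ẑ
J2: z=[-0.2250, 0.9744, 0.0000] o=[0.1559, 0.0360, 0.0000] → [-0.1015, -0.0234, -0.4945, -0.2250, 0.9744, 0.0000]
J3: z=[0.3963, 0.0915, -0.9135] o=[-0.2079, 0.3933, -0.1220] → [-0.0431, -0.7380, -0.0926, 0.3963, 0.0915, -0.9135]
J4: z=[0.3963, 0.0915, -0.9135] o=[0.1288, 0.9363, -0.1296] → [-0.5384, -0.4334, -0.2770, 0.3963, 0.0915, -0.9135]
J5: z=[-0.2037, -0.9615, -0.1847] o=[0.5048, 0.8274, 0.0226] → [0.0327, -0.0420, 0.1824, -0.2037, -0.9615, -0.1847]
q̇ = J⁺·V = [-0.1410, -0.3940, -0.1750, 0.4700, -0.3110]

-0.1410 -0.3940 -0.1750 0.4700 -0.3110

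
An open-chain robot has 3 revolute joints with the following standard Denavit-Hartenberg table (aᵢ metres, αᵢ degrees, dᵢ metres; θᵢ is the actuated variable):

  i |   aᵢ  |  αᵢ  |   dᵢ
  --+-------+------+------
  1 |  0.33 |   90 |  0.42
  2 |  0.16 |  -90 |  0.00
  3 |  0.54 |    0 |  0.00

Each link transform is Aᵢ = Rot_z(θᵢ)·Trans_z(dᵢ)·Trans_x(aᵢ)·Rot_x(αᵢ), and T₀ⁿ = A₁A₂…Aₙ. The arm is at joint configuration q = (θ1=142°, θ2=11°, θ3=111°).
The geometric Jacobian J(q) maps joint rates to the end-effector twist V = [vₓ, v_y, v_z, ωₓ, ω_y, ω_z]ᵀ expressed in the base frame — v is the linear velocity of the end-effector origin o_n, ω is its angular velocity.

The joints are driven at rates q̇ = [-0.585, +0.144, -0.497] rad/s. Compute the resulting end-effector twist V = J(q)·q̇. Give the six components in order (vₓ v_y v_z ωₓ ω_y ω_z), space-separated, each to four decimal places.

-0.3791 0.3947 0.0431 0.0139 0.1719 -1.0729

o_n = [-0.5445, -0.2144, 0.4136]
J₁: ẑ×o_n = [0.2144, -0.5445, 0.0000], ω = ẑ
J2: z=[0.6157, 0.7880, 0.0000] o=[-0.2600, 0.2032, 0.4200] → [-0.0050, 0.0039, -0.0329, 0.6157, 0.7880, 0.0000]
J3: z=[0.1504, -0.1175, 0.9816] o=[-0.3838, 0.2999, 0.4505] → [0.5091, -0.1522, -0.0962, 0.1504, -0.1175, 0.9816]
V = J·q̇ = [-0.3791, 0.3947, 0.0431, 0.0139, 0.1719, -1.0729]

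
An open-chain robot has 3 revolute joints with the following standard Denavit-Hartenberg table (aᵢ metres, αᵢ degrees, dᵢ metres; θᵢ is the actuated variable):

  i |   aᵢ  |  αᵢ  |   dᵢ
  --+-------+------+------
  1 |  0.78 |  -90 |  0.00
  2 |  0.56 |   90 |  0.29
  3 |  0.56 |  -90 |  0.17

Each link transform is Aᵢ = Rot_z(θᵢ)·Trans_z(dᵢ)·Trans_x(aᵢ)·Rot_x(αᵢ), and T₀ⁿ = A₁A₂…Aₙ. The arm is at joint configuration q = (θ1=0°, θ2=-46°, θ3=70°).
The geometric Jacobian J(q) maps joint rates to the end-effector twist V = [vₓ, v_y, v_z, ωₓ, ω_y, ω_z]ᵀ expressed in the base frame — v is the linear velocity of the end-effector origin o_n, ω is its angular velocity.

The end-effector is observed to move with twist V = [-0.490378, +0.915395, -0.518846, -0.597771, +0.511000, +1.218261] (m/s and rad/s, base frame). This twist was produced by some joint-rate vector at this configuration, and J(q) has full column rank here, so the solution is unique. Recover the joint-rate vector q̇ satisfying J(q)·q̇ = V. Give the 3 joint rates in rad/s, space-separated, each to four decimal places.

0.6410 0.5110 0.8310

o_n = [1.1798, 0.8162, 0.6587]
J₁: ẑ×o_n = [-0.8162, 1.1798, 0.0000], ω = ẑ
J2: z=[0.0000, 1.0000, 0.0000] o=[0.7800, 0.0000, 0.0000] → [0.6587, 0.0000, -0.3998, 0.0000, 1.0000, 0.0000]
J3: z=[-0.7193, 0.0000, 0.6947] o=[1.1690, 0.2900, 0.4028] → [-0.3655, 0.1915, -0.3785, -0.7193, 0.0000, 0.6947]
q̇ = J⁺·V = [0.6410, 0.5110, 0.8310]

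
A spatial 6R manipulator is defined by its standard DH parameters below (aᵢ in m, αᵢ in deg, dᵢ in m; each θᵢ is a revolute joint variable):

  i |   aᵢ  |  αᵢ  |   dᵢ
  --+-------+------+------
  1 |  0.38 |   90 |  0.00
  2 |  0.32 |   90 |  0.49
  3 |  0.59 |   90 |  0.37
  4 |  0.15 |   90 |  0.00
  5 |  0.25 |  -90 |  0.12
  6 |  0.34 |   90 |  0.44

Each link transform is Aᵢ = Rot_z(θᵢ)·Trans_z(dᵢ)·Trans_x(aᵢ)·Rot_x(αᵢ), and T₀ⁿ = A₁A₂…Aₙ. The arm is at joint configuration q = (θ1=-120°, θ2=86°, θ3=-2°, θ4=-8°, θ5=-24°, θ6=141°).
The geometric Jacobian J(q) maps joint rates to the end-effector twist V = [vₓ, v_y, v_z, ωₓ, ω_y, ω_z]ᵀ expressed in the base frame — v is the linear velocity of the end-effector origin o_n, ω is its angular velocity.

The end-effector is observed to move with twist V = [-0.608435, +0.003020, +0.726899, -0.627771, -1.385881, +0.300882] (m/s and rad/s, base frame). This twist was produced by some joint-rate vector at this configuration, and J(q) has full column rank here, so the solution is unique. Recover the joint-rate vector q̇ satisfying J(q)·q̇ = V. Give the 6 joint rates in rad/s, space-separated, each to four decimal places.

o_n = [-0.4854, -0.7396, 1.1890]
J₁: ẑ×o_n = [0.7396, -0.4854, 0.0000], ω = ẑ
J2: z=[-0.8660, 0.5000, 0.0000] o=[-0.1900, -0.3291, 0.0000] → [0.5945, 1.0297, 0.5032, -0.8660, 0.5000, 0.0000]
J3: z=[-0.4988, -0.8639, -0.0698] o=[-0.6255, -0.1034, 0.3192] → [-0.7958, 0.4240, 0.4384, -0.4988, -0.8639, -0.0698]
J4: z=[0.8667, -0.4976, -0.0348] o=[-0.8128, -0.4690, 0.8816] → [-0.1624, -0.2778, -0.0717, 0.8667, -0.4976, -0.0348]
J5: z=[0.4946, 0.8663, -0.0697] o=[-0.8031, -0.4625, 1.0312] → [0.1174, -0.1002, -0.4123, 0.4946, 0.8663, -0.0697]
J6: z=[0.8182, -0.4370, 0.3737] o=[-0.8170, -0.2981, 1.2540] → [0.1934, 0.1772, -0.2163, 0.8182, -0.4370, 0.3737]
q̇ = J⁺·V = [0.5280, 0.0500, 0.9720, 0.6300, -0.5330, -0.4670]

0.5280 0.0500 0.9720 0.6300 -0.5330 -0.4670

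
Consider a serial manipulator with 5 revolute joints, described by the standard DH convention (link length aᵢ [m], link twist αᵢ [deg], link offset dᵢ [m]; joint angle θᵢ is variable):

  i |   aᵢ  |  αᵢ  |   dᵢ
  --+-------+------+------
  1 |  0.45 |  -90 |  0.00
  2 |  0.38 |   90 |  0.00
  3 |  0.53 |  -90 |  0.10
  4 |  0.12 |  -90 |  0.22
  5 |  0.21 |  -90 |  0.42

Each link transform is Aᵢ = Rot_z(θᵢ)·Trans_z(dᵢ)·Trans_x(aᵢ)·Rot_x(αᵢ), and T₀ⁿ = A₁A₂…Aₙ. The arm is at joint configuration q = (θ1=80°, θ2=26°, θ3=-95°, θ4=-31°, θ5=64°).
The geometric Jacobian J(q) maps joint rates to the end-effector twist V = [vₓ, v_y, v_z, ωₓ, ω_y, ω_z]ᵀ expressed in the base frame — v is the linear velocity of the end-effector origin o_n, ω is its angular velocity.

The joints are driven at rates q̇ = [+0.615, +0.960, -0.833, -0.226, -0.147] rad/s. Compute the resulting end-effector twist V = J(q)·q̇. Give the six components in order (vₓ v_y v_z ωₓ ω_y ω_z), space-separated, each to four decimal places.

o_n = [1.0314, 0.5094, -0.2803]
J₁: ẑ×o_n = [-0.5094, 1.0314, 0.0000], ω = ẑ
J2: z=[-0.9848, 0.1736, 0.0000] o=[0.0781, 0.4432, 0.0000] → [-0.0487, -0.2760, -0.2307, -0.9848, 0.1736, 0.0000]
J3: z=[0.0761, 0.4317, 0.8988] o=[0.1374, 0.7795, -0.1666] → [0.1937, 0.8121, -0.4065, 0.0761, 0.4317, 0.8988]
J4: z=[0.2413, 0.8666, -0.4367] o=[0.6578, 0.6901, -0.0565] → [-0.2729, -0.1091, -0.3674, 0.2413, 0.8666, -0.4367]
J5: z=[0.4330, -0.4989, -0.7507] o=[0.8151, 0.8817, -0.0930] → [-0.1861, -0.0813, -0.0534, 0.4330, -0.4989, -0.7507]
V = J·q̇ = [-0.4323, -0.2706, 0.2080, -1.1270, -0.3154, 0.0754]

-0.4323 -0.2706 0.2080 -1.1270 -0.3154 0.0754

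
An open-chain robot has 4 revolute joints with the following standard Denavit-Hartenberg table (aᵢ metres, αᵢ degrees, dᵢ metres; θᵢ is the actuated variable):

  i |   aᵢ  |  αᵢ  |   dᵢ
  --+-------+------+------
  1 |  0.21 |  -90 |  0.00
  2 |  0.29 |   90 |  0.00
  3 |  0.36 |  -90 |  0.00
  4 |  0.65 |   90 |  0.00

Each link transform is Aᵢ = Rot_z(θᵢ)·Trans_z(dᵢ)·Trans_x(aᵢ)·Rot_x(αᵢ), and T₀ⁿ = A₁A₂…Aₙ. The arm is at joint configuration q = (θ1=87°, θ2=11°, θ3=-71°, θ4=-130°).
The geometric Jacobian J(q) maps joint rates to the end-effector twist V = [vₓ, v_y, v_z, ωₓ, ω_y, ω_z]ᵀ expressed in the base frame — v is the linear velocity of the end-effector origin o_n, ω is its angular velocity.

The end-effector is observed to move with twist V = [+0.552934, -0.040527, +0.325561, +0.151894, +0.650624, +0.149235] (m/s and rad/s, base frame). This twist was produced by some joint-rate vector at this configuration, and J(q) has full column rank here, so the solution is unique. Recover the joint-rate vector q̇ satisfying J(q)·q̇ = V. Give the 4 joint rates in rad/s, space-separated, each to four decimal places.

o_n = [-0.0247, 0.5733, 0.4370]
J₁: ẑ×o_n = [-0.5733, -0.0247, 0.0000], ω = ẑ
J2: z=[-0.9986, 0.0523, 0.0000] o=[0.0110, 0.2097, 0.0000] → [0.0229, 0.4364, -0.3612, -0.9986, 0.0523, 0.0000]
J3: z=[0.0100, 0.1905, 0.9816] o=[0.0259, 0.4940, -0.0553] → [0.0160, -0.0546, 0.0104, 0.0100, 0.1905, 0.9816]
J4: z=[-0.2765, 0.9439, -0.1804] o=[0.3718, 0.5911, -0.0777] → [0.4827, 0.2139, 0.3792, -0.2765, 0.9439, -0.1804]
q̇ = J⁺·V = [-0.4890, -0.2980, 0.7520, 0.5540]

-0.4890 -0.2980 0.7520 0.5540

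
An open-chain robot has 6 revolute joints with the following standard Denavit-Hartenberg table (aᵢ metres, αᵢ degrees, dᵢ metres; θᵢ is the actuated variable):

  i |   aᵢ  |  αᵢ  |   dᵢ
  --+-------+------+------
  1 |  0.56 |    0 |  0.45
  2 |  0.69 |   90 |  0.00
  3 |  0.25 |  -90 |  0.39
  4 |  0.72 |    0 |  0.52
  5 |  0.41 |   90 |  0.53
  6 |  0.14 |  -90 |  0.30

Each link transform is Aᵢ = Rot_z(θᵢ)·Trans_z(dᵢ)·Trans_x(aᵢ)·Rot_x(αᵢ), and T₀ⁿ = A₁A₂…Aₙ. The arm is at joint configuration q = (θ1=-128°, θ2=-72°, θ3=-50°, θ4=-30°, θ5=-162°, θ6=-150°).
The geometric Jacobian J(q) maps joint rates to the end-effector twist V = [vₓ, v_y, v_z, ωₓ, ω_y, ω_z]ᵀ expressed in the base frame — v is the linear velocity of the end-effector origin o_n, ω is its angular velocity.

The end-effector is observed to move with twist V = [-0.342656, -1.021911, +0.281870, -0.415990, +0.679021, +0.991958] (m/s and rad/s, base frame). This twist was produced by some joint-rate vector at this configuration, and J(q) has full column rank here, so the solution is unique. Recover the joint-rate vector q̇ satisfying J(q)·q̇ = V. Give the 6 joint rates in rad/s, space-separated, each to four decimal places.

0.3330 0.0590 0.2180 0.7770 0.0860 -0.2840

o_n = [-1.9577, 0.5677, 0.5793]
J₁: ẑ×o_n = [-0.5677, -1.9577, 0.0000], ω = ẑ
J2: z=[0.0000, 0.0000, 1.0000] o=[-0.3448, -0.4413, 0.4500] → [-1.0090, -1.6129, 0.0000, 0.0000, 0.0000, 1.0000]
J3: z=[0.3420, 0.9397, 0.0000] o=[-0.9932, -0.2053, 0.4500] → [0.1215, -0.0442, 1.1708, 0.3420, 0.9397, 0.0000]
J4: z=[-0.7198, 0.2620, 0.6428] o=[-1.0108, 0.2161, 0.2585] → [-0.1419, -0.3777, -0.0050, -0.7198, 0.2620, 0.6428]
J5: z=[-0.7198, 0.2620, 0.6428] o=[-1.6386, 0.8278, 0.1151] → [0.2888, 0.1291, 0.2708, -0.7198, 0.2620, 0.6428]
J6: z=[-0.4601, -0.8734, -0.1593] o=[-1.8070, 0.7984, 0.7630] → [0.1237, -0.0605, -0.0255, -0.4601, -0.8734, -0.1593]
q̇ = J⁺·V = [0.3330, 0.0590, 0.2180, 0.7770, 0.0860, -0.2840]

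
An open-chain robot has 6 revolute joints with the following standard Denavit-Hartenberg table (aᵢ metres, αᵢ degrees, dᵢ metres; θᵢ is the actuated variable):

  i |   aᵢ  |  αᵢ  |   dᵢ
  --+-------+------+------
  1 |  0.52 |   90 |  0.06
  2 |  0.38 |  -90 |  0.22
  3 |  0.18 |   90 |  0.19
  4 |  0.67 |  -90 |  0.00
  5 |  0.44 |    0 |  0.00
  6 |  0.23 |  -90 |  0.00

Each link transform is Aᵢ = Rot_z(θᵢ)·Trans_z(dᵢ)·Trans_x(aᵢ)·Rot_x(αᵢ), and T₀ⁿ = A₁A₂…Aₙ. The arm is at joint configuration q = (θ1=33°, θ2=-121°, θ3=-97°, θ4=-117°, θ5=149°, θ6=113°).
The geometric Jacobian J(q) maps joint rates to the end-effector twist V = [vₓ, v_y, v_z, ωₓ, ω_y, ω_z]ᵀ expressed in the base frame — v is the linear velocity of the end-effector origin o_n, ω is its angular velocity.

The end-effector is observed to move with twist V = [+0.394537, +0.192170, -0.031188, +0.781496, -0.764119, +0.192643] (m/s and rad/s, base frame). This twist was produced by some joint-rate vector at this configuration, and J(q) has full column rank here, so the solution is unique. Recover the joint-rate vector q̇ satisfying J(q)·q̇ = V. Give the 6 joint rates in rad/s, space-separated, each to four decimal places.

0.0390 0.8940 0.2290 0.2320 0.6020 -0.3750

o_n = [0.3983, -0.0764, -0.2365]
J₁: ẑ×o_n = [0.0764, 0.3983, -0.0000], ω = ẑ
J2: z=[0.5446, -0.8387, 0.0000] o=[0.4361, 0.2832, 0.0600] → [0.2486, 0.1615, -0.2276, 0.5446, -0.8387, 0.0000]
J3: z=[0.7189, 0.4668, -0.5150] o=[0.3918, -0.0079, -0.2657] → [-0.0216, -0.0244, -0.0523, 0.7189, 0.4668, -0.5150]
J4: z=[0.3624, 0.3806, 0.8508] o=[0.6352, -0.0629, -0.3448] → [0.0527, -0.2408, 0.0853, 0.3624, 0.3806, 0.8508]
J5: z=[0.2022, -0.9232, 0.3269] o=[0.0256, -0.0988, -0.0691] → [0.1472, 0.1557, 0.3486, 0.2022, -0.9232, 0.3269]
J6: z=[0.2022, -0.9232, 0.3269] o=[0.2866, -0.1648, -0.4171] → [-0.1956, -0.0000, 0.1210, 0.2022, -0.9232, 0.3269]
q̇ = J⁺·V = [0.0390, 0.8940, 0.2290, 0.2320, 0.6020, -0.3750]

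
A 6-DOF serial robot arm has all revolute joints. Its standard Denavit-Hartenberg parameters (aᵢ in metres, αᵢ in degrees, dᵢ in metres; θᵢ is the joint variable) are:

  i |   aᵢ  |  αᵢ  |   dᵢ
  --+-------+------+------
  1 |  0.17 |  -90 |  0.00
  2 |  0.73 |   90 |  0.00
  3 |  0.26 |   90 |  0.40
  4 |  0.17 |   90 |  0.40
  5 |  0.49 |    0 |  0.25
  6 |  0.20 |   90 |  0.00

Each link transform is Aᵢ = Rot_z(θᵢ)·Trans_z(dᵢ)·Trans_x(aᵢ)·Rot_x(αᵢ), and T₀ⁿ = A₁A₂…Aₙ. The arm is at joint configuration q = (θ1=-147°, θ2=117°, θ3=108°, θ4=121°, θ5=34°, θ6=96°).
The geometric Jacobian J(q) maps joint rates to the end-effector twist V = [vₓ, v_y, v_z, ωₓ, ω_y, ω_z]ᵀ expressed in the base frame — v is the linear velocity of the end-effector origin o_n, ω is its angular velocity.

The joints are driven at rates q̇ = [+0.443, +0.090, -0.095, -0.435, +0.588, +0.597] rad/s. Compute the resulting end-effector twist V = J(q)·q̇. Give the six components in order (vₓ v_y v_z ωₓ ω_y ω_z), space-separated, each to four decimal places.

o_n = [-0.0102, -0.5878, -1.6986]
J₁: ẑ×o_n = [0.5878, -0.0102, 0.0000], ω = ẑ
J2: z=[0.5446, -0.8387, 0.0000] o=[-0.1426, -0.0926, 0.0000] → [1.4245, 0.9251, -0.1586, 0.5446, -0.8387, 0.0000]
J3: z=[-0.7473, -0.4853, -0.4540] o=[0.1354, 0.0879, -0.6504] → [0.2019, -0.7172, 0.4343, -0.7473, -0.4853, -0.4540]
J4: z=[0.5304, -0.0240, -0.8474] o=[-0.0594, -0.3334, -0.7604] → [-0.1930, 0.4558, -0.1337, 0.5304, -0.0240, -0.8474]
J5: z=[-0.0417, -0.9991, 0.0022] o=[0.0088, -0.3372, -1.1897] → [0.5090, -0.0213, -0.0085, -0.0417, -0.9991, 0.0022]
J6: z=[-0.0417, -0.9991, 0.0022] o=[-0.2003, -0.5797, -1.6370] → [0.0615, -0.0022, 0.1903, -0.0417, -0.9991, 0.0022]
V = J·q̇ = [0.7894, -0.0652, 0.1113, -0.1602, -1.2029, 0.8573]

0.7894 -0.0652 0.1113 -0.1602 -1.2029 0.8573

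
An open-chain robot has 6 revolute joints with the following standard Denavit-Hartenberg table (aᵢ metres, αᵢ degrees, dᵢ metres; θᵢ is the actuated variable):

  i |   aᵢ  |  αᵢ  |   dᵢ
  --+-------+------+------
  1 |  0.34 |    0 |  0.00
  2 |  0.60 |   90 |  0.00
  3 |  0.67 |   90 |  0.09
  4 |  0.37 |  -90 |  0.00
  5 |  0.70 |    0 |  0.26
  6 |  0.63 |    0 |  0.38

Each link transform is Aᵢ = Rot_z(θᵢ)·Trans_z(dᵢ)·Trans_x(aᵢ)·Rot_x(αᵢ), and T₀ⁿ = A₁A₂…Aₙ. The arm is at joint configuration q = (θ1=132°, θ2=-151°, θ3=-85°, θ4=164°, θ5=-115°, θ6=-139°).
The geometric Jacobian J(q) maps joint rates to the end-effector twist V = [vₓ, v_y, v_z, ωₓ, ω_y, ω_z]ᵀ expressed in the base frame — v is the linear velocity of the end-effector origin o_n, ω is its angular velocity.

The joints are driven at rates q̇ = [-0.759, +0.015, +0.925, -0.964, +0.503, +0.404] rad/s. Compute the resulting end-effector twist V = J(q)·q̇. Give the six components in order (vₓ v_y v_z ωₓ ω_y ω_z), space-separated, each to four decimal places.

0.6193 -0.4797 0.3910 0.8701 -0.3558 -0.4109

o_n = [0.5411, 0.5725, -0.5895]
J₁: ẑ×o_n = [-0.5725, 0.5411, 0.0000], ω = ẑ
J2: z=[0.0000, 0.0000, 1.0000] o=[-0.2275, 0.2527, 0.0000] → [-0.3198, 0.7686, 0.0000, 0.0000, 0.0000, 1.0000]
J3: z=[-0.3256, -0.9455, 0.0000] o=[0.3398, 0.0573, 0.0000] → [0.5574, -0.1919, 0.0226, -0.3256, -0.9455, 0.0000]
J4: z=[-0.9419, 0.3243, -0.0872] o=[0.3657, -0.0468, -0.6675] → [0.0793, 0.0581, -0.6402, -0.9419, 0.3243, -0.0872]
J5: z=[0.2902, 0.9167, 0.2746] o=[0.3032, -0.1331, -0.3131] → [-0.4471, 0.1455, -0.0133, 0.2902, 0.9167, 0.2746]
J6: z=[0.2902, 0.9167, 0.2746] o=[-0.1689, 0.3800, -0.5803] → [-0.0612, 0.1976, -0.5951, 0.2902, 0.9167, 0.2746]
V = J·q̇ = [0.6193, -0.4797, 0.3910, 0.8701, -0.3558, -0.4109]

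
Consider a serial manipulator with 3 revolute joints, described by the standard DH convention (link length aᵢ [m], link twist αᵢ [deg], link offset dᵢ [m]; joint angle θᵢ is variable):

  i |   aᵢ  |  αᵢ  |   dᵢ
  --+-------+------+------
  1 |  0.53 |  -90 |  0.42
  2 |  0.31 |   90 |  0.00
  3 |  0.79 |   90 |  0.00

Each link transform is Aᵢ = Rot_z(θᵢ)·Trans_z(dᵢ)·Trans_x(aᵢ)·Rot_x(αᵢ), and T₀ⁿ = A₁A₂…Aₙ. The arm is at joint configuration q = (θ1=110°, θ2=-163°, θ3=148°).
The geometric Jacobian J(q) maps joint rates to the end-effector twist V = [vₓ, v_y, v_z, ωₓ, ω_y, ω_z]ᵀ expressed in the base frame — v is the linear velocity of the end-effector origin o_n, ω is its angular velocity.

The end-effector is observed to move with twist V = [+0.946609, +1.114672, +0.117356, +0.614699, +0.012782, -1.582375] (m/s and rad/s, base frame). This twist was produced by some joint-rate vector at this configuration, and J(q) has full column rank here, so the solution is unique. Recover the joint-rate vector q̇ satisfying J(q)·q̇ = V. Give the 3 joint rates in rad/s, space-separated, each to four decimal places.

o_n = [-0.6924, 0.6783, 0.3148]
J₁: ẑ×o_n = [-0.6783, -0.6924, 0.0000], ω = ẑ
J2: z=[-0.9397, -0.3420, 0.0000] o=[-0.1813, 0.4980, 0.4200] → [0.0360, -0.0989, -0.3442, -0.9397, -0.3420, 0.0000]
J3: z=[0.1000, -0.2747, -0.9563] o=[-0.0799, 0.2195, 0.5106] → [0.4926, 0.6053, -0.1224, 0.1000, -0.2747, -0.9563]
q̇ = J⁺·V = [-0.9340, -0.5820, 0.6780]

-0.9340 -0.5820 0.6780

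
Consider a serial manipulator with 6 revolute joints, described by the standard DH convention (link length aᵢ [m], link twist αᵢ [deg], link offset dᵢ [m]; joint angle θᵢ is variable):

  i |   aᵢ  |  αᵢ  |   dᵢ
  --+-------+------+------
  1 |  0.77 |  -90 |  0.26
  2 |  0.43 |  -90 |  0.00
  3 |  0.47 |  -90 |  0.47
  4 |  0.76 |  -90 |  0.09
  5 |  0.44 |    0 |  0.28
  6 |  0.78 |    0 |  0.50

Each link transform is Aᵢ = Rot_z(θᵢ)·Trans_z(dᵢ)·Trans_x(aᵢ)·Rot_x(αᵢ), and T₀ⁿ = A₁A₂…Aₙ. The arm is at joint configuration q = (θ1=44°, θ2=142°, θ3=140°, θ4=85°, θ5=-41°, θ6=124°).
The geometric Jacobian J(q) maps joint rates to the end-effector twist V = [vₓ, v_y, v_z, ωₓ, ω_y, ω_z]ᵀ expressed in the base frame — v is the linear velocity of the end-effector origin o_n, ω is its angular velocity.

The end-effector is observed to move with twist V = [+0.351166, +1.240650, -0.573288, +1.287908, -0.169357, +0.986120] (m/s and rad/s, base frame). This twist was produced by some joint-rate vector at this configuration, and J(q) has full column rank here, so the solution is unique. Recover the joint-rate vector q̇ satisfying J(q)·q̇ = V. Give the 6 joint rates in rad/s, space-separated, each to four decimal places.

0.8760 -0.1350 -0.5080 -0.2220 -0.2600 -0.8510

o_n = [0.5429, 0.2850, -0.8724]
J₁: ẑ×o_n = [-0.2850, 0.5429, 0.0000], ω = ẑ
J2: z=[-0.6947, 0.7193, 0.0000] o=[0.5539, 0.5349, 0.2600] → [-0.8146, -0.7866, 0.1815, -0.6947, 0.7193, 0.0000]
J3: z=[-0.4429, -0.4277, 0.7880] o=[0.3101, 0.2995, -0.0047] → [0.3825, -0.2008, 0.1060, -0.4429, -0.4277, 0.7880]
J4: z=[-0.1678, 0.9029, 0.3957] o=[0.5160, 0.0783, 0.5873] → [-1.3998, -0.2342, -0.0590, -0.1678, 0.9029, 0.3957]
J5: z=[-0.8388, 0.0802, -0.5385] o=[0.8945, 0.4805, 0.0575] → [-0.1798, -0.5907, 0.1921, -0.8388, 0.0802, -0.5385]
J6: z=[-0.8388, 0.0802, -0.5385] o=[0.7832, 0.9038, -0.2260] → [-0.3850, -0.4128, 0.5383, -0.8388, 0.0802, -0.5385]
q̇ = J⁺·V = [0.8760, -0.1350, -0.5080, -0.2220, -0.2600, -0.8510]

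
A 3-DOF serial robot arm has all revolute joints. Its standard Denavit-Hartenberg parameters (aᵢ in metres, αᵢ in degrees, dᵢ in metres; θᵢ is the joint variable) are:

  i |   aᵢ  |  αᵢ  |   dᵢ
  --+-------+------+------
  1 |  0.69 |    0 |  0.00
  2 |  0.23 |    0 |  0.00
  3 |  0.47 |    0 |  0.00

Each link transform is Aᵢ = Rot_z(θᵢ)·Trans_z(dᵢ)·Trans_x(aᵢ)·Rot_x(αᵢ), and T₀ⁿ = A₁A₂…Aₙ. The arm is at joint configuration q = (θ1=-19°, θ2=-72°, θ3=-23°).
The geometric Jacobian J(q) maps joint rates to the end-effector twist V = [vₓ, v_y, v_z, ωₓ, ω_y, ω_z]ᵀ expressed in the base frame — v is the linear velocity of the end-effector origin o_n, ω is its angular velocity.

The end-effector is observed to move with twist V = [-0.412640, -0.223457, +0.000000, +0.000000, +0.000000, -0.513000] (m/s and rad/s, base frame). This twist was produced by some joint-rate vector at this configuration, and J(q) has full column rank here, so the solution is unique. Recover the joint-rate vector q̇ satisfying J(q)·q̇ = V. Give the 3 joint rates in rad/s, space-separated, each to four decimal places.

o_n = [0.4572, -0.8840, 0.0000]
J₁: ẑ×o_n = [0.8840, 0.4572, -0.0000], ω = ẑ
J2: z=[0.0000, 0.0000, 1.0000] o=[0.6524, -0.2246, 0.0000] → [0.6593, -0.1952, 0.0000, 0.0000, 0.0000, 1.0000]
J3: z=[0.0000, 0.0000, 1.0000] o=[0.6484, -0.4546, 0.0000] → [0.4294, -0.1912, 0.0000, 0.0000, 0.0000, 1.0000]
q̇ = J⁺·V = [-0.4950, 0.1420, -0.1600]

-0.4950 0.1420 -0.1600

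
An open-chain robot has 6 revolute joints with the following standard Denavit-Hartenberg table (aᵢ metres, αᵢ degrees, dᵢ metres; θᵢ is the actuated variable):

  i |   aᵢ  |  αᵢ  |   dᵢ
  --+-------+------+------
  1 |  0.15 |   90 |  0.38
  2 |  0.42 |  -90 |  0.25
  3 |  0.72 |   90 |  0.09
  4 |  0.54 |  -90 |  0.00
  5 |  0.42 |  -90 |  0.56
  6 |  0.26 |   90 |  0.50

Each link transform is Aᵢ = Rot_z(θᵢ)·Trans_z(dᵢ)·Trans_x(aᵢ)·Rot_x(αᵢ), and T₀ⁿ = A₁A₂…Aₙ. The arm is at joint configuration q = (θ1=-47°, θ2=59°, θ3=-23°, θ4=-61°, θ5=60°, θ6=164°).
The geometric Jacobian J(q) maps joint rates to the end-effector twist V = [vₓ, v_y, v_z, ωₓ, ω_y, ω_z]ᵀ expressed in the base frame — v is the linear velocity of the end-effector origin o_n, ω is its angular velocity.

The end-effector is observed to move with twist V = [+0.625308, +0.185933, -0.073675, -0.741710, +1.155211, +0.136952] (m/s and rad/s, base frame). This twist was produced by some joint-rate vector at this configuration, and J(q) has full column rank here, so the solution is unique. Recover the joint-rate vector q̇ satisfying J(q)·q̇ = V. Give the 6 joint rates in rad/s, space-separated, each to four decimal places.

o_n = [0.3427, -0.9084, 1.9334]
J₁: ẑ×o_n = [0.9084, 0.3427, -0.0000], ω = ẑ
J2: z=[-0.7314, -0.6820, 0.0000] o=[0.1023, -0.1097, 0.3800] → [-1.0594, 1.1361, 0.7481, -0.7314, -0.6820, 0.0000]
J3: z=[-0.5846, 0.6269, 0.5150] o=[0.0670, -0.4384, 0.7400] → [0.9902, 0.8397, 0.1019, -0.5846, 0.6269, 0.5150]
J4: z=[-0.8105, -0.4806, -0.3349] o=[0.0414, -0.8235, 1.3545] → [-0.3067, 0.3683, 0.2136, -0.8105, -0.4806, -0.3349]
J5: z=[-0.2506, -0.2324, 0.9398] o=[0.3274, -1.2801, 1.3178] → [-0.4924, 0.1687, -0.0896, -0.2506, -0.2324, 0.9398]
J6: z=[-0.0533, 0.9726, 0.2263] o=[0.5930, -1.4130, 1.9516] → [-0.1319, -0.0576, 0.2165, -0.0533, 0.9726, 0.2263]
q̇ = J⁺·V = [-0.4560, -0.5640, 0.8650, 0.6820, 0.2480, 0.6310]

-0.4560 -0.5640 0.8650 0.6820 0.2480 0.6310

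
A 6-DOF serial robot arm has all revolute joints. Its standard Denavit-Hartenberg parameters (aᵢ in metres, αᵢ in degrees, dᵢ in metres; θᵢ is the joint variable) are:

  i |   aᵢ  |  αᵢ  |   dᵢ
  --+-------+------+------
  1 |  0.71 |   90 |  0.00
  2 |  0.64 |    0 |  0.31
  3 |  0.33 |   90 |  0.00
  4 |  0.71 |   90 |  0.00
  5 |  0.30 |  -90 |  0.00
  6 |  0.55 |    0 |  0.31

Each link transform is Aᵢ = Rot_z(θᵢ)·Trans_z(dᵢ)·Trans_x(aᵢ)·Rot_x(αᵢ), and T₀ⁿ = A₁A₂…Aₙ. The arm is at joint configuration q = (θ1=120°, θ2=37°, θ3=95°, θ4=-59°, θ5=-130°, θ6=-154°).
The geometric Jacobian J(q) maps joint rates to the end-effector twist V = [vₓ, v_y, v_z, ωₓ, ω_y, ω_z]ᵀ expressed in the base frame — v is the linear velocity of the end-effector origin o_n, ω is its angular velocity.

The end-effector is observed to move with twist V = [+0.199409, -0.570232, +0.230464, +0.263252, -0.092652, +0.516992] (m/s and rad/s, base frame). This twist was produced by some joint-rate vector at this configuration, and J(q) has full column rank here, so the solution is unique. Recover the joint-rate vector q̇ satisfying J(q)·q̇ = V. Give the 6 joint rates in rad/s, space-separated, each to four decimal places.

0.2140 0.6410 -0.5690 0.1250 -0.3710 0.1240

o_n = [-1.0009, 0.2669, 0.8536]
J₁: ẑ×o_n = [-0.2669, -1.0009, 0.0000], ω = ẑ
J2: z=[0.8660, 0.5000, 0.0000] o=[-0.3550, 0.6149, 0.0000] → [0.4268, -0.7392, 0.0216, 0.8660, 0.5000, 0.0000]
J3: z=[0.8660, 0.5000, 0.0000] o=[-0.3421, 1.2125, 0.3852] → [0.2342, -0.4056, -0.4896, 0.8660, 0.5000, 0.0000]
J4: z=[-0.3716, 0.6436, 0.6691] o=[-0.2317, 1.0213, 0.6304] → [0.6484, -0.4318, 0.7754, -0.3716, 0.6436, 0.6691]
J5: z=[-0.7328, 0.2392, -0.6370] o=[-0.6364, 0.5051, 0.9022] → [-0.1634, 0.1966, 0.2618, -0.7328, 0.2392, -0.6370]
J6: z=[-0.1978, -0.9706, -0.1369] o=[-0.4411, 0.4974, 0.6746] → [-0.2053, 0.1121, -0.4978, -0.1978, -0.9706, -0.1369]
q̇ = J⁺·V = [0.2140, 0.6410, -0.5690, 0.1250, -0.3710, 0.1240]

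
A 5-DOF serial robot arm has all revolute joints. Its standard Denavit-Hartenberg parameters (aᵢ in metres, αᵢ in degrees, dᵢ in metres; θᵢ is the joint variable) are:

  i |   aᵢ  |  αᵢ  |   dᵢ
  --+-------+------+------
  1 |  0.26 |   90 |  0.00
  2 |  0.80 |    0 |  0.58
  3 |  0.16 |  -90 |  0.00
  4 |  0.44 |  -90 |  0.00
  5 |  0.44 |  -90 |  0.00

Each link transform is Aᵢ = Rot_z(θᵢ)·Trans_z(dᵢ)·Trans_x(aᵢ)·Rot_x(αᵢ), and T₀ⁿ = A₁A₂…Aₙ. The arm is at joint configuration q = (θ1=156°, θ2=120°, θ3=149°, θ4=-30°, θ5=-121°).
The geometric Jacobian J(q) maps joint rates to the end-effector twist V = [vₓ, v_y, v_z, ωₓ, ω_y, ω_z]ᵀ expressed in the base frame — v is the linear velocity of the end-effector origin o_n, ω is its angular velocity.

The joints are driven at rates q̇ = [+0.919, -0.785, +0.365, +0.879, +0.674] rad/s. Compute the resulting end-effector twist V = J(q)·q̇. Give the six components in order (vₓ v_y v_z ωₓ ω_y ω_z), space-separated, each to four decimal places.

-1.1738 0.2515 -0.1584 -1.2058 -0.5619 0.5667

o_n = [0.0682, 0.7213, 0.3415]
J₁: ẑ×o_n = [-0.7213, 0.0682, 0.0000], ω = ẑ
J2: z=[0.4067, 0.9135, 0.0000] o=[-0.2375, 0.1058, 0.0000] → [0.3120, -0.1389, -0.0289, 0.4067, 0.9135, 0.0000]
J3: z=[0.4067, 0.9135, 0.0000] o=[0.3638, 0.4729, 0.6928] → [-0.3210, 0.1429, 0.3711, 0.4067, 0.9135, 0.0000]
J4: z=[-0.9134, 0.4067, -0.0175] o=[0.3664, 0.4718, 0.5328] → [-0.0735, -0.1696, -0.1067, -0.9134, 0.4067, -0.0175]
J5: z=[-0.3443, -0.7947, -0.4999] o=[0.4619, 0.6701, 0.1519] → [-0.1251, 0.2621, -0.3305, -0.3443, -0.7947, -0.4999]
V = J·q̇ = [-1.1738, 0.2515, -0.1584, -1.2058, -0.5619, 0.5667]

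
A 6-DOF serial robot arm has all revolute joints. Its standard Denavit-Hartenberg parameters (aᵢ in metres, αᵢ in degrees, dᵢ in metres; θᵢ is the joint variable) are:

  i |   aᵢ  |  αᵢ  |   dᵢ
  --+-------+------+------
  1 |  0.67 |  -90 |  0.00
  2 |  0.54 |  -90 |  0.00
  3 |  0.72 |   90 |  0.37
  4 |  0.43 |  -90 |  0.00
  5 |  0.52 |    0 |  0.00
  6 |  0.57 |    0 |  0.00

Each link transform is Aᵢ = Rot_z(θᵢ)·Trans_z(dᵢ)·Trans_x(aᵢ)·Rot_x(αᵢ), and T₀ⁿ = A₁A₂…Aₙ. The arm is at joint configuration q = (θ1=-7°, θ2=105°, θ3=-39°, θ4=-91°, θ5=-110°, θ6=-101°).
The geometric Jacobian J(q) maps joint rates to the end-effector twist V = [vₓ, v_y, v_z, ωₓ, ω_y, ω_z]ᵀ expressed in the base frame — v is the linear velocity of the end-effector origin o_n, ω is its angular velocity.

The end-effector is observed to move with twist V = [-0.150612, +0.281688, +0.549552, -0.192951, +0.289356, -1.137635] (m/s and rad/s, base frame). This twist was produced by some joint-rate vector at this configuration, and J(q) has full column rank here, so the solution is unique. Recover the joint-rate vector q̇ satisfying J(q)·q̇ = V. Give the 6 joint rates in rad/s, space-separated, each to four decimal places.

o_n = [-0.0941, 0.6234, -0.7897]
J₁: ẑ×o_n = [-0.6234, -0.0941, 0.0000], ω = ẑ
J2: z=[0.1219, 0.9925, 0.0000] o=[0.6650, -0.0817, 0.0000] → [-0.7838, 0.0962, 0.8394, 0.1219, 0.9925, 0.0000]
J3: z=[-0.9587, 0.1177, 0.2588] o=[0.5263, -0.0646, -0.5216] → [-0.2096, -0.4176, -0.5866, -0.9587, 0.1177, 0.2588]
J4: z=[0.2564, 0.7515, 0.6079] o=[0.0830, 0.4463, -0.9663] → [0.0251, -0.1530, 0.1785, 0.2564, 0.7515, 0.6079]
J5: z=[-0.1062, 0.6470, -0.7551] o=[0.4961, 0.3908, -1.0720] → [0.3583, 0.4757, 0.3572, -0.1062, 0.6470, -0.7551]
J6: z=[-0.1062, 0.6470, -0.7551] o=[0.4506, 0.7810, -0.7312] → [-0.1568, 0.4051, 0.3691, -0.1062, 0.6470, -0.7551]
q̇ = J⁺·V = [-0.6160, 0.8710, 0.0850, -0.8260, 0.3790, -0.3240]

-0.6160 0.8710 0.0850 -0.8260 0.3790 -0.3240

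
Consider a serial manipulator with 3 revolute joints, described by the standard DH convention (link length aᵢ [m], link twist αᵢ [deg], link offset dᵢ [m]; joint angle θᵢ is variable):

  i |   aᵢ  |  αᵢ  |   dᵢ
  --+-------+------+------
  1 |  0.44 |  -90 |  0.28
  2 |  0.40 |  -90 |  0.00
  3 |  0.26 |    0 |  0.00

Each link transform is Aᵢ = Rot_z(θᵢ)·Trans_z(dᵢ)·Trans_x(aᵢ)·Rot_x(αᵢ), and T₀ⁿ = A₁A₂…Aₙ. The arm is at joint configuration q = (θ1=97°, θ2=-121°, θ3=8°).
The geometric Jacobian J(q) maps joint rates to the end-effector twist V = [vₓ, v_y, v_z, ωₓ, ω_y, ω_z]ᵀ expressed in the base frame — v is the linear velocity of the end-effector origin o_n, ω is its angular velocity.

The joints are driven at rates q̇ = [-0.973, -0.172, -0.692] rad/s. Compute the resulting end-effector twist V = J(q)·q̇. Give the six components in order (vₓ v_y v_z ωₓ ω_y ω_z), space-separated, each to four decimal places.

o_n = [0.0236, 0.1050, 0.8436]
J₁: ẑ×o_n = [-0.1050, 0.0236, 0.0000], ω = ẑ
J2: z=[-0.9925, -0.1219, 0.0000] o=[-0.0536, 0.4367, 0.2800] → [-0.0687, 0.5594, 0.3386, -0.9925, -0.1219, 0.0000]
J3: z=[-0.1045, 0.8508, 0.5150] o=[-0.0285, 0.2322, 0.6229] → [0.2533, 0.0499, -0.0310, -0.1045, 0.8508, 0.5150]
V = J·q̇ = [-0.0613, -0.1536, -0.0368, 0.2430, -0.5678, -1.3294]

-0.0613 -0.1536 -0.0368 0.2430 -0.5678 -1.3294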